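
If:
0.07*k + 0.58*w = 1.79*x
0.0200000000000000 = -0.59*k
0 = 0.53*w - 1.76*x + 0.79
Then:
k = -0.03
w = 19.67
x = 6.37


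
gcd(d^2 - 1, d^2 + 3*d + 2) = d + 1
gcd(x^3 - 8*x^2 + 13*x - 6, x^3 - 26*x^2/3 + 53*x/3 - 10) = x^2 - 7*x + 6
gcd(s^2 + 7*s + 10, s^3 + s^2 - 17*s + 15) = s + 5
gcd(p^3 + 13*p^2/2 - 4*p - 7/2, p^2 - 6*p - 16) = 1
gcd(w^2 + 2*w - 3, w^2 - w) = w - 1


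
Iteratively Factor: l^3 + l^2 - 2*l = (l)*(l^2 + l - 2) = l*(l + 2)*(l - 1)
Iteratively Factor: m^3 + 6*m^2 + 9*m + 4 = (m + 1)*(m^2 + 5*m + 4) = (m + 1)*(m + 4)*(m + 1)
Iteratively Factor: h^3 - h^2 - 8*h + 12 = (h + 3)*(h^2 - 4*h + 4) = (h - 2)*(h + 3)*(h - 2)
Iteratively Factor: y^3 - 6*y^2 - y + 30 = (y - 3)*(y^2 - 3*y - 10) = (y - 5)*(y - 3)*(y + 2)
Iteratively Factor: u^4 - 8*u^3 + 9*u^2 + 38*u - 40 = (u + 2)*(u^3 - 10*u^2 + 29*u - 20) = (u - 5)*(u + 2)*(u^2 - 5*u + 4) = (u - 5)*(u - 1)*(u + 2)*(u - 4)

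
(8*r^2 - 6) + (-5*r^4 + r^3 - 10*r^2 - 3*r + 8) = -5*r^4 + r^3 - 2*r^2 - 3*r + 2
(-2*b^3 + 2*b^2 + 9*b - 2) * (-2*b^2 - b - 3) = 4*b^5 - 2*b^4 - 14*b^3 - 11*b^2 - 25*b + 6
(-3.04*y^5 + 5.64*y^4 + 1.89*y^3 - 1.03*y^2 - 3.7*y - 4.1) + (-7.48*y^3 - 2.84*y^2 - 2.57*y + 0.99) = -3.04*y^5 + 5.64*y^4 - 5.59*y^3 - 3.87*y^2 - 6.27*y - 3.11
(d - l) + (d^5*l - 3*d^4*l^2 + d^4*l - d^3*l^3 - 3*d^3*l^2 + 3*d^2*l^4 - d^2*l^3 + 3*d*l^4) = d^5*l - 3*d^4*l^2 + d^4*l - d^3*l^3 - 3*d^3*l^2 + 3*d^2*l^4 - d^2*l^3 + 3*d*l^4 + d - l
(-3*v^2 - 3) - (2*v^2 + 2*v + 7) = -5*v^2 - 2*v - 10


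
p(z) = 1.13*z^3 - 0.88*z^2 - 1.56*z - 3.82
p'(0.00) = -1.56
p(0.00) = -3.82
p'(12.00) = 465.48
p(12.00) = 1803.38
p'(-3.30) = 41.17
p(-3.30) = -48.86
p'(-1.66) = 10.70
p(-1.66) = -8.82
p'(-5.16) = 97.78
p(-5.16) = -174.45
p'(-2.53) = 24.59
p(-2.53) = -23.81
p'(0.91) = -0.35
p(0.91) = -5.12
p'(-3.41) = 43.86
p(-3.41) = -53.54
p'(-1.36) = 7.10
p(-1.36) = -6.17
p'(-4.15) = 64.13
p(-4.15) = -93.27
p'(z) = 3.39*z^2 - 1.76*z - 1.56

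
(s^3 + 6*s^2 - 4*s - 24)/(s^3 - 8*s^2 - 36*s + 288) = (s^2 - 4)/(s^2 - 14*s + 48)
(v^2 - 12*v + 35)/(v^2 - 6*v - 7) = (v - 5)/(v + 1)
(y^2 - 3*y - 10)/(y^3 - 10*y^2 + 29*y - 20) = (y + 2)/(y^2 - 5*y + 4)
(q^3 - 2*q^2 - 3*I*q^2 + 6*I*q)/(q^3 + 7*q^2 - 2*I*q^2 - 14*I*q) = (q^2 - q*(2 + 3*I) + 6*I)/(q^2 + q*(7 - 2*I) - 14*I)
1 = 1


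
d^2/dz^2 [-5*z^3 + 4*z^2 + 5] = 8 - 30*z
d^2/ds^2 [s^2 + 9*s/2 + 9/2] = 2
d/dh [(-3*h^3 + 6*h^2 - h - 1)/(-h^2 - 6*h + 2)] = (3*h^4 + 36*h^3 - 55*h^2 + 22*h - 8)/(h^4 + 12*h^3 + 32*h^2 - 24*h + 4)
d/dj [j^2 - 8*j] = 2*j - 8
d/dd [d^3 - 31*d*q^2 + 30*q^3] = 3*d^2 - 31*q^2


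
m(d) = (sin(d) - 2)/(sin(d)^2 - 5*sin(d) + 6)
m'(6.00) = -0.09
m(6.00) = -0.30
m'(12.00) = -0.07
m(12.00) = -0.28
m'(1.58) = 0.00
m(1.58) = -0.50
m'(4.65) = 0.00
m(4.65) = -0.25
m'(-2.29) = 0.05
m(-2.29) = -0.27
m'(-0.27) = -0.09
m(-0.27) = -0.31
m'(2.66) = 0.14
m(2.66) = -0.39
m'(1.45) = -0.03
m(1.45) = -0.50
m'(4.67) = 0.00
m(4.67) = -0.25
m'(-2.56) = 0.07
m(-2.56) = -0.28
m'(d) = (-2*sin(d)*cos(d) + 5*cos(d))*(sin(d) - 2)/(sin(d)^2 - 5*sin(d) + 6)^2 + cos(d)/(sin(d)^2 - 5*sin(d) + 6) = -cos(d)/(sin(d) - 3)^2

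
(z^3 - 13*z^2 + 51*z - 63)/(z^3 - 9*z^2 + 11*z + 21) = (z - 3)/(z + 1)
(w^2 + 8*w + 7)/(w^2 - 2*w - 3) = (w + 7)/(w - 3)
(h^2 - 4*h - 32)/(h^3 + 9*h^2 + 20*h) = (h - 8)/(h*(h + 5))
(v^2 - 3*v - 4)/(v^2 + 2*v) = (v^2 - 3*v - 4)/(v*(v + 2))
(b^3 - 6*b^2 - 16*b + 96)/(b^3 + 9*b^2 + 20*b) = (b^2 - 10*b + 24)/(b*(b + 5))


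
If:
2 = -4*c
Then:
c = -1/2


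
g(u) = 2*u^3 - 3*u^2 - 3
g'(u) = 6*u^2 - 6*u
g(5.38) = 221.61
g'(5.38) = 141.39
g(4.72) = 140.47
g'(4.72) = 105.35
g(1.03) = -4.00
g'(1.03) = 0.19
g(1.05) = -3.99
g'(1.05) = 0.32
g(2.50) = 9.50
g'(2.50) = 22.50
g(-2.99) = -83.28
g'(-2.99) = 71.58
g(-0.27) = -3.26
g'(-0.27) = 2.06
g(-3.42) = -118.09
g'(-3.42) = 90.70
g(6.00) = 321.00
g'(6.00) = 180.00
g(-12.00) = -3891.00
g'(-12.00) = 936.00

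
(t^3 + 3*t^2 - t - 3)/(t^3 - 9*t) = (t^2 - 1)/(t*(t - 3))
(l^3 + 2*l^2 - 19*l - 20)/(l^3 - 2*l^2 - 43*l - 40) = (l - 4)/(l - 8)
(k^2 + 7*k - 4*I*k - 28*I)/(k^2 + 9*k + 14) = (k - 4*I)/(k + 2)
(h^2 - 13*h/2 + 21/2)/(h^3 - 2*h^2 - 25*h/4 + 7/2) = 2*(h - 3)/(2*h^2 + 3*h - 2)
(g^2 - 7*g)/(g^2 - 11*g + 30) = g*(g - 7)/(g^2 - 11*g + 30)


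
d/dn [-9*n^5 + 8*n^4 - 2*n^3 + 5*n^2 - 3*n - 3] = -45*n^4 + 32*n^3 - 6*n^2 + 10*n - 3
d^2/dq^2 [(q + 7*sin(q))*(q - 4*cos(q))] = -7*q*sin(q) + 4*q*cos(q) + 8*sin(q) + 56*sin(2*q) + 14*cos(q) + 2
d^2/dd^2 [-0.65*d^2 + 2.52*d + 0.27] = -1.30000000000000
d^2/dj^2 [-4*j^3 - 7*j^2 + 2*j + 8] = -24*j - 14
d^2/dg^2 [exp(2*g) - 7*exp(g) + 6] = (4*exp(g) - 7)*exp(g)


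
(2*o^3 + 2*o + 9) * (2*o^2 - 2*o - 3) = 4*o^5 - 4*o^4 - 2*o^3 + 14*o^2 - 24*o - 27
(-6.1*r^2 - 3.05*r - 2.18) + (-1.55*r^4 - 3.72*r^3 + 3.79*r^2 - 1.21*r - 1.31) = -1.55*r^4 - 3.72*r^3 - 2.31*r^2 - 4.26*r - 3.49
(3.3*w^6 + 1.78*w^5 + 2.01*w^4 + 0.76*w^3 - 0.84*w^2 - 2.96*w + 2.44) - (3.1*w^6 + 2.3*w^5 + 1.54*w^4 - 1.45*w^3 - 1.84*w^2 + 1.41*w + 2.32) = 0.2*w^6 - 0.52*w^5 + 0.47*w^4 + 2.21*w^3 + 1.0*w^2 - 4.37*w + 0.12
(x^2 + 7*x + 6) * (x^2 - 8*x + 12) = x^4 - x^3 - 38*x^2 + 36*x + 72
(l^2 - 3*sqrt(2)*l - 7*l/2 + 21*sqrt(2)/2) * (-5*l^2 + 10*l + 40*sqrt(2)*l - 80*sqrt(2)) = -5*l^4 + 55*l^3/2 + 55*sqrt(2)*l^3 - 605*sqrt(2)*l^2/2 - 275*l^2 + 385*sqrt(2)*l + 1320*l - 1680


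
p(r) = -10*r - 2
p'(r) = -10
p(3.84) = -40.40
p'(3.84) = -10.00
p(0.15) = -3.50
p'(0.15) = -10.00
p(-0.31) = 1.10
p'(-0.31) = -10.00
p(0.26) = -4.60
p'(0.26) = -10.00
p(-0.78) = 5.80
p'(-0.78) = -10.00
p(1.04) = -12.40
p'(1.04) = -10.00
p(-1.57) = 13.70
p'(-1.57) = -10.00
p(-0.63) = 4.30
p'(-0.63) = -10.00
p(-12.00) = 118.00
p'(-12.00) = -10.00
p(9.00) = -92.00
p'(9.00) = -10.00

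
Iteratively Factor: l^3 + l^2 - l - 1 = (l + 1)*(l^2 - 1) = (l - 1)*(l + 1)*(l + 1)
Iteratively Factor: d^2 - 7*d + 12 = (d - 4)*(d - 3)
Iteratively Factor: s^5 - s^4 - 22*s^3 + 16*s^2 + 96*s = (s + 2)*(s^4 - 3*s^3 - 16*s^2 + 48*s) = s*(s + 2)*(s^3 - 3*s^2 - 16*s + 48) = s*(s + 2)*(s + 4)*(s^2 - 7*s + 12) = s*(s - 4)*(s + 2)*(s + 4)*(s - 3)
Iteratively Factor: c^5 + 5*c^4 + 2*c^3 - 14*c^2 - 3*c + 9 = (c + 3)*(c^4 + 2*c^3 - 4*c^2 - 2*c + 3) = (c - 1)*(c + 3)*(c^3 + 3*c^2 - c - 3) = (c - 1)*(c + 1)*(c + 3)*(c^2 + 2*c - 3) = (c - 1)^2*(c + 1)*(c + 3)*(c + 3)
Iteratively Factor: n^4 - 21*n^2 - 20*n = (n + 4)*(n^3 - 4*n^2 - 5*n) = (n - 5)*(n + 4)*(n^2 + n) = n*(n - 5)*(n + 4)*(n + 1)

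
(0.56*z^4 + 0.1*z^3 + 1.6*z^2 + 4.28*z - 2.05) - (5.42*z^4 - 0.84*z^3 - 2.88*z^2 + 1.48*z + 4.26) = -4.86*z^4 + 0.94*z^3 + 4.48*z^2 + 2.8*z - 6.31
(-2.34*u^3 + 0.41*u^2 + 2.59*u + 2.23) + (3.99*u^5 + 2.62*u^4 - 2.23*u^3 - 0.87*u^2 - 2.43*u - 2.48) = 3.99*u^5 + 2.62*u^4 - 4.57*u^3 - 0.46*u^2 + 0.16*u - 0.25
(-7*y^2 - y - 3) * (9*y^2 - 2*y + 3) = -63*y^4 + 5*y^3 - 46*y^2 + 3*y - 9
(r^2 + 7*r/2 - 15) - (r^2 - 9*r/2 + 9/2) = 8*r - 39/2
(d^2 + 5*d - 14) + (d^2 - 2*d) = 2*d^2 + 3*d - 14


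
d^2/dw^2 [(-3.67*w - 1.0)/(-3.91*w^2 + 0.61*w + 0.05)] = ((-86.0982*w - 3.3426)*(-3.91*w^2 + 0.61*w + 0.05) - (3.67*w + 1.0)*(7.82*w - 0.61)*(15.64*w - 1.22))/(-3.91*w^2 + 0.61*w + 0.05)^3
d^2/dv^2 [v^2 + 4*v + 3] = 2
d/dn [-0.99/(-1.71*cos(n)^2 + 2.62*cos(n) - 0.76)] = (3.3858*cos(n) - 2.5938)*sin(n)/(1.71*cos(n)^2 - 2.62*cos(n) + 0.76)^2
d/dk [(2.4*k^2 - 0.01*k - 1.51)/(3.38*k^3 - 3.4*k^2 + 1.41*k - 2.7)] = (-8.112*k^4 + 0.0676000000000023*k^3 + 18.6614*k^2 - 23.228*k + 2.1561)/(11.4244*k^6 - 22.984*k^5 + 21.0916*k^4 - 27.84*k^3 + 20.3481*k^2 - 7.614*k + 7.29)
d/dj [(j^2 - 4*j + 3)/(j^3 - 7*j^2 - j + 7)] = (-j^2 + 6*j - 25)/(j^4 - 12*j^3 + 22*j^2 + 84*j + 49)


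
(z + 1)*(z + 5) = z^2 + 6*z + 5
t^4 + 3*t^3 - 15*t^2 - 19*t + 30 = (t - 3)*(t - 1)*(t + 2)*(t + 5)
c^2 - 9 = (c - 3)*(c + 3)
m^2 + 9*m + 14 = (m + 2)*(m + 7)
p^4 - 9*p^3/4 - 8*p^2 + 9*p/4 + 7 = (p - 4)*(p - 1)*(p + 1)*(p + 7/4)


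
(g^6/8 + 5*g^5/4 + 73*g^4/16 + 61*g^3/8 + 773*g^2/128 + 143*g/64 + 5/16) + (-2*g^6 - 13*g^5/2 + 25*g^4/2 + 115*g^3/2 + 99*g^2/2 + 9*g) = -15*g^6/8 - 21*g^5/4 + 273*g^4/16 + 521*g^3/8 + 7109*g^2/128 + 719*g/64 + 5/16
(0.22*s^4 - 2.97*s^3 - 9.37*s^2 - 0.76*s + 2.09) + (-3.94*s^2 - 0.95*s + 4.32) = 0.22*s^4 - 2.97*s^3 - 13.31*s^2 - 1.71*s + 6.41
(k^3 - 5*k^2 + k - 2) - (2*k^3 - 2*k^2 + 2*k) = -k^3 - 3*k^2 - k - 2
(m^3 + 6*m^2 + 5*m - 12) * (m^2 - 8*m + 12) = m^5 - 2*m^4 - 31*m^3 + 20*m^2 + 156*m - 144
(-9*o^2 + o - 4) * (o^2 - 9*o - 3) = -9*o^4 + 82*o^3 + 14*o^2 + 33*o + 12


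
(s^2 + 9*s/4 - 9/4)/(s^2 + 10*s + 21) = (s - 3/4)/(s + 7)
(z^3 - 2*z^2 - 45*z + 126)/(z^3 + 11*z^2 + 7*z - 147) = (z - 6)/(z + 7)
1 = 1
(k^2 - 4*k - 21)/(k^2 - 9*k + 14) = (k + 3)/(k - 2)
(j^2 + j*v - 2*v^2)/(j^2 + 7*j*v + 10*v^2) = (j - v)/(j + 5*v)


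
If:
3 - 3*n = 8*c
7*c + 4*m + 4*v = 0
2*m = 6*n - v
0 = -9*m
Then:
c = 8/19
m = 0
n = -7/57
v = -14/19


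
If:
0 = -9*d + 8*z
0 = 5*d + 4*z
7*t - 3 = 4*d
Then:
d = 0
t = 3/7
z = 0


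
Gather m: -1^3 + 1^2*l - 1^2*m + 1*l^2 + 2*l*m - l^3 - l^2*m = -l^3 + l^2 + l + m*(-l^2 + 2*l - 1) - 1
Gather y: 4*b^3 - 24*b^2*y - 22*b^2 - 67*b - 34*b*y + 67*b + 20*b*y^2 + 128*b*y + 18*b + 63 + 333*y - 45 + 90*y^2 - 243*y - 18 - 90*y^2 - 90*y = 4*b^3 - 22*b^2 + 20*b*y^2 + 18*b + y*(-24*b^2 + 94*b)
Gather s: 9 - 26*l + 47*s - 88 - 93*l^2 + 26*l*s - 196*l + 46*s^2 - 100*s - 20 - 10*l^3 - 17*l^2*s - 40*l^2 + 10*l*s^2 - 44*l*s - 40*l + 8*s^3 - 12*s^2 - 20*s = -10*l^3 - 133*l^2 - 262*l + 8*s^3 + s^2*(10*l + 34) + s*(-17*l^2 - 18*l - 73) - 99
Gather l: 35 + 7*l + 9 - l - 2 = 6*l + 42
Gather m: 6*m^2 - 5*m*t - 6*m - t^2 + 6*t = 6*m^2 + m*(-5*t - 6) - t^2 + 6*t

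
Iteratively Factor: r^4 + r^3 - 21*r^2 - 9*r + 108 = (r + 4)*(r^3 - 3*r^2 - 9*r + 27) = (r - 3)*(r + 4)*(r^2 - 9) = (r - 3)^2*(r + 4)*(r + 3)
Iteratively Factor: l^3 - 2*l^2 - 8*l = (l - 4)*(l^2 + 2*l) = (l - 4)*(l + 2)*(l)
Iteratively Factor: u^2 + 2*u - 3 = (u - 1)*(u + 3)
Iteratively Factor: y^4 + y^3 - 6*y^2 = (y + 3)*(y^3 - 2*y^2) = y*(y + 3)*(y^2 - 2*y) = y^2*(y + 3)*(y - 2)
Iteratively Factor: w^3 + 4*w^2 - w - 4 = (w + 1)*(w^2 + 3*w - 4) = (w - 1)*(w + 1)*(w + 4)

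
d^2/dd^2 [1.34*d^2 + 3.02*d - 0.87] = 2.68000000000000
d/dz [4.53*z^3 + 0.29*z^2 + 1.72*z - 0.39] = 13.59*z^2 + 0.58*z + 1.72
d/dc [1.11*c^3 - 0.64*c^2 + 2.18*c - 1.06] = 3.33*c^2 - 1.28*c + 2.18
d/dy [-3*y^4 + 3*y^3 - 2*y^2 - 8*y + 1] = -12*y^3 + 9*y^2 - 4*y - 8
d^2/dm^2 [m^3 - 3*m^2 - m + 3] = 6*m - 6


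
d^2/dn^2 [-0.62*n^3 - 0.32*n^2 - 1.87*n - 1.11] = -3.72*n - 0.64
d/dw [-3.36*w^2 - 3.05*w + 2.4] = -6.72*w - 3.05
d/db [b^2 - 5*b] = 2*b - 5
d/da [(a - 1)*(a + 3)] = 2*a + 2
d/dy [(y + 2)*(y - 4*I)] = 2*y + 2 - 4*I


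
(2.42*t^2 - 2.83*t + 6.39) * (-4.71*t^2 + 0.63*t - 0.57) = -11.3982*t^4 + 14.8539*t^3 - 33.2592*t^2 + 5.6388*t - 3.6423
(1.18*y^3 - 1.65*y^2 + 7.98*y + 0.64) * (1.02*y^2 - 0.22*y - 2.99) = 1.2036*y^5 - 1.9426*y^4 + 4.9744*y^3 + 3.8307*y^2 - 24.001*y - 1.9136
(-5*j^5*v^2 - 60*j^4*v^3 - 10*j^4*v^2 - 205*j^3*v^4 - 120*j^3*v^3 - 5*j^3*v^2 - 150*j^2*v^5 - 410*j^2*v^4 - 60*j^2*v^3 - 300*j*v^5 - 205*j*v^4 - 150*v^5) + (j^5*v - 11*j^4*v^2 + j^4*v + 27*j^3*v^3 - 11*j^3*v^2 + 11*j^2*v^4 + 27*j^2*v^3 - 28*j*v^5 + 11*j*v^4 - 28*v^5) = -5*j^5*v^2 + j^5*v - 60*j^4*v^3 - 21*j^4*v^2 + j^4*v - 205*j^3*v^4 - 93*j^3*v^3 - 16*j^3*v^2 - 150*j^2*v^5 - 399*j^2*v^4 - 33*j^2*v^3 - 328*j*v^5 - 194*j*v^4 - 178*v^5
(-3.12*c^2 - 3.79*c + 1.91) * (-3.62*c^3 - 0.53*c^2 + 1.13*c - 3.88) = 11.2944*c^5 + 15.3734*c^4 - 8.4311*c^3 + 6.8106*c^2 + 16.8635*c - 7.4108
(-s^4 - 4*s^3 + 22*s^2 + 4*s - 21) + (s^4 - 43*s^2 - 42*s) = -4*s^3 - 21*s^2 - 38*s - 21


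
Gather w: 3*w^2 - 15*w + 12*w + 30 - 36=3*w^2 - 3*w - 6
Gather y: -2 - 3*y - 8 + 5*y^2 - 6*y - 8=5*y^2 - 9*y - 18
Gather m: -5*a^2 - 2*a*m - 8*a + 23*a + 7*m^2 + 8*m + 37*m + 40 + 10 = -5*a^2 + 15*a + 7*m^2 + m*(45 - 2*a) + 50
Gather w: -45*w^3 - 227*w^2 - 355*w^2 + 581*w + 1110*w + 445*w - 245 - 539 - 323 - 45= -45*w^3 - 582*w^2 + 2136*w - 1152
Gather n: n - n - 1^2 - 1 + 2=0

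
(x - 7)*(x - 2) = x^2 - 9*x + 14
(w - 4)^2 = w^2 - 8*w + 16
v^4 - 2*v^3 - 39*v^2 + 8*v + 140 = (v - 7)*(v - 2)*(v + 2)*(v + 5)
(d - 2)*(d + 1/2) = d^2 - 3*d/2 - 1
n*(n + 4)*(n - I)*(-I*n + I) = -I*n^4 - n^3 - 3*I*n^3 - 3*n^2 + 4*I*n^2 + 4*n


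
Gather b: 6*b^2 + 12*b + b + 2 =6*b^2 + 13*b + 2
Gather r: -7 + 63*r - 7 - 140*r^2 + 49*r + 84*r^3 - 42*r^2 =84*r^3 - 182*r^2 + 112*r - 14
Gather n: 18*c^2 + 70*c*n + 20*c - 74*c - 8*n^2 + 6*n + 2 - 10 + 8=18*c^2 - 54*c - 8*n^2 + n*(70*c + 6)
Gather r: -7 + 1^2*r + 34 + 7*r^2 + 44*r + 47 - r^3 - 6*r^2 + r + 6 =-r^3 + r^2 + 46*r + 80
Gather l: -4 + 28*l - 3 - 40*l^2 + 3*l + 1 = -40*l^2 + 31*l - 6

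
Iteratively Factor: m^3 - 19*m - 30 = (m + 3)*(m^2 - 3*m - 10) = (m - 5)*(m + 3)*(m + 2)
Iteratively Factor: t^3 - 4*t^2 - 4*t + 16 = (t - 2)*(t^2 - 2*t - 8) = (t - 4)*(t - 2)*(t + 2)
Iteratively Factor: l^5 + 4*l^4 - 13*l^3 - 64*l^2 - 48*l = (l)*(l^4 + 4*l^3 - 13*l^2 - 64*l - 48) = l*(l + 3)*(l^3 + l^2 - 16*l - 16) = l*(l - 4)*(l + 3)*(l^2 + 5*l + 4) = l*(l - 4)*(l + 3)*(l + 4)*(l + 1)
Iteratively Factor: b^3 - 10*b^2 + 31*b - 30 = (b - 5)*(b^2 - 5*b + 6) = (b - 5)*(b - 3)*(b - 2)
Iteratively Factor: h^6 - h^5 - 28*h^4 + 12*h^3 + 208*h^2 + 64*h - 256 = (h + 2)*(h^5 - 3*h^4 - 22*h^3 + 56*h^2 + 96*h - 128) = (h - 1)*(h + 2)*(h^4 - 2*h^3 - 24*h^2 + 32*h + 128) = (h - 1)*(h + 2)^2*(h^3 - 4*h^2 - 16*h + 64) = (h - 4)*(h - 1)*(h + 2)^2*(h^2 - 16) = (h - 4)*(h - 1)*(h + 2)^2*(h + 4)*(h - 4)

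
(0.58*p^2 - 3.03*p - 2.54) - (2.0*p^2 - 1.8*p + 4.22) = -1.42*p^2 - 1.23*p - 6.76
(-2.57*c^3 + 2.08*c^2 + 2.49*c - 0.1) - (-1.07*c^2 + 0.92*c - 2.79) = -2.57*c^3 + 3.15*c^2 + 1.57*c + 2.69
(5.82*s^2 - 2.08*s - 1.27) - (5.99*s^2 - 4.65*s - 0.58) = -0.17*s^2 + 2.57*s - 0.69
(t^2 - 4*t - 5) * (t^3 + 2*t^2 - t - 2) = t^5 - 2*t^4 - 14*t^3 - 8*t^2 + 13*t + 10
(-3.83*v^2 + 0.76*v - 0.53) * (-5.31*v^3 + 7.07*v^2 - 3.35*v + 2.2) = 20.3373*v^5 - 31.1137*v^4 + 21.018*v^3 - 14.7191*v^2 + 3.4475*v - 1.166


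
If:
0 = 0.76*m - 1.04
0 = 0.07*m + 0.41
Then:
No Solution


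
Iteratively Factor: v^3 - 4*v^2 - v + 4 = (v - 4)*(v^2 - 1) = (v - 4)*(v - 1)*(v + 1)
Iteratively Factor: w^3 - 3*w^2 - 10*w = (w)*(w^2 - 3*w - 10) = w*(w + 2)*(w - 5)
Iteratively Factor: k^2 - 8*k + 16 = (k - 4)*(k - 4)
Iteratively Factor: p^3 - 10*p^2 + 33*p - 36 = (p - 3)*(p^2 - 7*p + 12) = (p - 3)^2*(p - 4)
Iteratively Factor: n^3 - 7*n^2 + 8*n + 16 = (n - 4)*(n^2 - 3*n - 4) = (n - 4)^2*(n + 1)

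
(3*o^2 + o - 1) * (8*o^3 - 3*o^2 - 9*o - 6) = 24*o^5 - o^4 - 38*o^3 - 24*o^2 + 3*o + 6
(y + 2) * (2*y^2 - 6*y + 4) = 2*y^3 - 2*y^2 - 8*y + 8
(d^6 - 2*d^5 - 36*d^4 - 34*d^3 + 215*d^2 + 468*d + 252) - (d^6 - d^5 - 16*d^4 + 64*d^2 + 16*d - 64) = -d^5 - 20*d^4 - 34*d^3 + 151*d^2 + 452*d + 316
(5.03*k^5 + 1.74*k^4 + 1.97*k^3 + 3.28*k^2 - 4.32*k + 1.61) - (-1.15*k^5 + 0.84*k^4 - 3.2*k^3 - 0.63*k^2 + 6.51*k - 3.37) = 6.18*k^5 + 0.9*k^4 + 5.17*k^3 + 3.91*k^2 - 10.83*k + 4.98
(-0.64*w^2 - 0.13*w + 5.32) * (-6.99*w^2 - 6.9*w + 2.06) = 4.4736*w^4 + 5.3247*w^3 - 37.6082*w^2 - 36.9758*w + 10.9592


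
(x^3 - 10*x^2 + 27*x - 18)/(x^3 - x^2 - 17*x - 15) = (-x^3 + 10*x^2 - 27*x + 18)/(-x^3 + x^2 + 17*x + 15)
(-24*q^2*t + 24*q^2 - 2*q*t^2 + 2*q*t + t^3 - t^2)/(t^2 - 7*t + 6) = (-24*q^2 - 2*q*t + t^2)/(t - 6)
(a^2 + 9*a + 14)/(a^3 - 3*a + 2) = (a + 7)/(a^2 - 2*a + 1)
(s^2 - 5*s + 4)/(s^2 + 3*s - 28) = (s - 1)/(s + 7)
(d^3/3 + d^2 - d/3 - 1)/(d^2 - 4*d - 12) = (-d^3 - 3*d^2 + d + 3)/(3*(-d^2 + 4*d + 12))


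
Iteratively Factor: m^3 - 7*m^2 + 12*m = (m - 3)*(m^2 - 4*m) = m*(m - 3)*(m - 4)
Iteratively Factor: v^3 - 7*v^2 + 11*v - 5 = (v - 1)*(v^2 - 6*v + 5) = (v - 5)*(v - 1)*(v - 1)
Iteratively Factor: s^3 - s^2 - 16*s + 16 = (s + 4)*(s^2 - 5*s + 4) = (s - 1)*(s + 4)*(s - 4)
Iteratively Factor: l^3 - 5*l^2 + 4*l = (l)*(l^2 - 5*l + 4) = l*(l - 4)*(l - 1)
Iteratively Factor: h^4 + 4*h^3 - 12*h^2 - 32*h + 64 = (h + 4)*(h^3 - 12*h + 16) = (h - 2)*(h + 4)*(h^2 + 2*h - 8) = (h - 2)*(h + 4)^2*(h - 2)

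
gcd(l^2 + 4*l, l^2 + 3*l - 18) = 1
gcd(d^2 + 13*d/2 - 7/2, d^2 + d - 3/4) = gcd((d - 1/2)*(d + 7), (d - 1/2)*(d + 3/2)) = d - 1/2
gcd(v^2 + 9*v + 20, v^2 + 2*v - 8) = v + 4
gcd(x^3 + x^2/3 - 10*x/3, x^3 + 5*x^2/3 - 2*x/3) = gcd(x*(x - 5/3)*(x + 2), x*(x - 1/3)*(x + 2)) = x^2 + 2*x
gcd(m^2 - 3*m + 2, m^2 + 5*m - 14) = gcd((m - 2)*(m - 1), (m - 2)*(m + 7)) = m - 2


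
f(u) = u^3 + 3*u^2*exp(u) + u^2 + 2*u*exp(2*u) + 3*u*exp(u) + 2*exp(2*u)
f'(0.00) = 9.00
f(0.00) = 2.00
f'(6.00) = 4949329.49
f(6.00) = 2329651.11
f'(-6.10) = 99.56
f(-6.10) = -189.56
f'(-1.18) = 0.88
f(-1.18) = -0.09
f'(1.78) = 643.56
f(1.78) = 292.35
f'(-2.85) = 18.75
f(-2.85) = -14.12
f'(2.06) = 1162.34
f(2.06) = 538.10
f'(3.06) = 9581.39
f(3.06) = 4526.41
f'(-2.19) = 9.71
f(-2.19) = -4.86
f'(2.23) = 1663.06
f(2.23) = 775.73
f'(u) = 3*u^2*exp(u) + 3*u^2 + 4*u*exp(2*u) + 9*u*exp(u) + 2*u + 6*exp(2*u) + 3*exp(u)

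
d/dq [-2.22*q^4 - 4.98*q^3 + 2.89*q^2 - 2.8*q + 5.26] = -8.88*q^3 - 14.94*q^2 + 5.78*q - 2.8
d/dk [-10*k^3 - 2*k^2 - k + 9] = -30*k^2 - 4*k - 1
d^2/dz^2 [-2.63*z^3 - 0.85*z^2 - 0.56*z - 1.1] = -15.78*z - 1.7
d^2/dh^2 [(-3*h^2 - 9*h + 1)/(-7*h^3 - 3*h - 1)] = 6*(49*h^6 + 441*h^5 - 161*h^4 - 112*h^3 - 147*h^2 + 7*h - 11)/(343*h^9 + 441*h^7 + 147*h^6 + 189*h^5 + 126*h^4 + 48*h^3 + 27*h^2 + 9*h + 1)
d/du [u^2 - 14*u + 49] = 2*u - 14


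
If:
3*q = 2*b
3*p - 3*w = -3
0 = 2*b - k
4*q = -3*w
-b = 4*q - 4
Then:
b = 12/11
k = 24/11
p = -65/33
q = 8/11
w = -32/33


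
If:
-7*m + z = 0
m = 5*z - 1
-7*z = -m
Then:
No Solution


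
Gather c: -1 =-1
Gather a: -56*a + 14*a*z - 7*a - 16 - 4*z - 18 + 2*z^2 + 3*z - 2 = a*(14*z - 63) + 2*z^2 - z - 36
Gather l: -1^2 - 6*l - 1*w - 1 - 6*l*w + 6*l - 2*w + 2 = -6*l*w - 3*w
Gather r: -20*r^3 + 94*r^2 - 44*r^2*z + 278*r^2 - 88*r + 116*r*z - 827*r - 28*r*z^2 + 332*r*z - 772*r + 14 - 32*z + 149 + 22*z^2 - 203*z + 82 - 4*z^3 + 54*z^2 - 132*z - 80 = -20*r^3 + r^2*(372 - 44*z) + r*(-28*z^2 + 448*z - 1687) - 4*z^3 + 76*z^2 - 367*z + 165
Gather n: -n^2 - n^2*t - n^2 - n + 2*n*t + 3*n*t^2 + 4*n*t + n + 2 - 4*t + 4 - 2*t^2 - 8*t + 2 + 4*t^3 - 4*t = n^2*(-t - 2) + n*(3*t^2 + 6*t) + 4*t^3 - 2*t^2 - 16*t + 8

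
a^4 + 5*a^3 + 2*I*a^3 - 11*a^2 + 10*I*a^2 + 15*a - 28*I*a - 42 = (a - 2)*(a + 7)*(a - I)*(a + 3*I)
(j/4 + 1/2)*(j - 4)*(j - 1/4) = j^3/4 - 9*j^2/16 - 15*j/8 + 1/2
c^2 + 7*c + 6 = (c + 1)*(c + 6)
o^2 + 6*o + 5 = (o + 1)*(o + 5)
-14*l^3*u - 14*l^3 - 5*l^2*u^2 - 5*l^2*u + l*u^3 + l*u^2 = (-7*l + u)*(2*l + u)*(l*u + l)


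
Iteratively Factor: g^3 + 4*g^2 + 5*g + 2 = (g + 1)*(g^2 + 3*g + 2) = (g + 1)*(g + 2)*(g + 1)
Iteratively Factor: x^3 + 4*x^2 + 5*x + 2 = (x + 1)*(x^2 + 3*x + 2) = (x + 1)*(x + 2)*(x + 1)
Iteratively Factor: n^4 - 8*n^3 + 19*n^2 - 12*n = (n)*(n^3 - 8*n^2 + 19*n - 12) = n*(n - 3)*(n^2 - 5*n + 4) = n*(n - 4)*(n - 3)*(n - 1)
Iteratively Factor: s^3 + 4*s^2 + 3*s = (s)*(s^2 + 4*s + 3) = s*(s + 3)*(s + 1)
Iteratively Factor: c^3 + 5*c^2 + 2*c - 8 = (c - 1)*(c^2 + 6*c + 8) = (c - 1)*(c + 2)*(c + 4)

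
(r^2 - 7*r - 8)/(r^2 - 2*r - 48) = (r + 1)/(r + 6)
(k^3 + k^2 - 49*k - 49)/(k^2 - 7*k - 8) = (k^2 - 49)/(k - 8)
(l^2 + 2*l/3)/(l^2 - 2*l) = (l + 2/3)/(l - 2)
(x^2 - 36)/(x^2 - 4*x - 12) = (x + 6)/(x + 2)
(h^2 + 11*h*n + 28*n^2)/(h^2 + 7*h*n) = (h + 4*n)/h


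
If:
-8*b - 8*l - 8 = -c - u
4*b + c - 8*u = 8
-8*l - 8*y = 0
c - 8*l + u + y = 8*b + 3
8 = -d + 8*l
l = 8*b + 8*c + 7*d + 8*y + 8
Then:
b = -4819/552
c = -2021/138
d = 32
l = 5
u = -331/46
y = -5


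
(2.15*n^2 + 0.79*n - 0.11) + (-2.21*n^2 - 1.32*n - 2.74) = -0.0600000000000001*n^2 - 0.53*n - 2.85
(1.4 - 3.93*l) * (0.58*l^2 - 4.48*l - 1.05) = -2.2794*l^3 + 18.4184*l^2 - 2.1455*l - 1.47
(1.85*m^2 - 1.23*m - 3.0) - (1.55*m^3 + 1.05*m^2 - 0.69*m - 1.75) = -1.55*m^3 + 0.8*m^2 - 0.54*m - 1.25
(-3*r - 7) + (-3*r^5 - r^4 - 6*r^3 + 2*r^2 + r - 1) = -3*r^5 - r^4 - 6*r^3 + 2*r^2 - 2*r - 8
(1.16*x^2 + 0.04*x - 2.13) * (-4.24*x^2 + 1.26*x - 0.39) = -4.9184*x^4 + 1.292*x^3 + 8.6292*x^2 - 2.6994*x + 0.8307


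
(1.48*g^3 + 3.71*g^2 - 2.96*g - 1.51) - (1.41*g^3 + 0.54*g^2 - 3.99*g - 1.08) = 0.0700000000000001*g^3 + 3.17*g^2 + 1.03*g - 0.43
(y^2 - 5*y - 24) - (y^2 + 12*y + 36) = -17*y - 60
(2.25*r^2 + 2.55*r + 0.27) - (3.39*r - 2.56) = 2.25*r^2 - 0.84*r + 2.83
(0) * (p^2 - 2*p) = 0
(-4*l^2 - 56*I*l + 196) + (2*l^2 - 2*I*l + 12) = -2*l^2 - 58*I*l + 208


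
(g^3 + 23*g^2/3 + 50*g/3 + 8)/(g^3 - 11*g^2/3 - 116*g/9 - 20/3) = 3*(g^2 + 7*g + 12)/(3*g^2 - 13*g - 30)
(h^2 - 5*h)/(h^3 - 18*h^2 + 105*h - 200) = h/(h^2 - 13*h + 40)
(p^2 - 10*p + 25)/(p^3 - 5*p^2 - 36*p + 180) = (p - 5)/(p^2 - 36)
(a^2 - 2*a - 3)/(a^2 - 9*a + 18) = (a + 1)/(a - 6)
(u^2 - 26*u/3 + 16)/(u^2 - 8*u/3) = (u - 6)/u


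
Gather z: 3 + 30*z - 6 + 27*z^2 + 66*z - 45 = 27*z^2 + 96*z - 48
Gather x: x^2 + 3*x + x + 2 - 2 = x^2 + 4*x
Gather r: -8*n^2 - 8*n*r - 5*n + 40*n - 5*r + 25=-8*n^2 + 35*n + r*(-8*n - 5) + 25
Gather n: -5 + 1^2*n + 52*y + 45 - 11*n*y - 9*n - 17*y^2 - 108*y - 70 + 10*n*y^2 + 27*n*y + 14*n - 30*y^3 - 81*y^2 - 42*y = n*(10*y^2 + 16*y + 6) - 30*y^3 - 98*y^2 - 98*y - 30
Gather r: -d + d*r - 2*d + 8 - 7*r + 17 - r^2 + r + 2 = -3*d - r^2 + r*(d - 6) + 27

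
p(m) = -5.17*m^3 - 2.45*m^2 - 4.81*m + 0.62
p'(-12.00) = -2179.45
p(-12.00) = 8639.30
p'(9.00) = -1305.22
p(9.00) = -4010.05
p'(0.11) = -5.54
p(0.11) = 0.05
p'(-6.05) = -542.87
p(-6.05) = 1084.92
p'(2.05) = -80.04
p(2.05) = -64.08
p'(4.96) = -410.68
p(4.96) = -714.38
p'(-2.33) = -77.60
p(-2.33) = 63.92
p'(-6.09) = -550.21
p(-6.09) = 1106.78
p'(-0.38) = -5.19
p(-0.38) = 2.38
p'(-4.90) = -353.20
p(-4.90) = 573.61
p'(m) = -15.51*m^2 - 4.9*m - 4.81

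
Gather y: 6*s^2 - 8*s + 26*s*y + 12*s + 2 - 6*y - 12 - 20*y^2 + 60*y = 6*s^2 + 4*s - 20*y^2 + y*(26*s + 54) - 10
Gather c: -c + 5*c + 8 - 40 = 4*c - 32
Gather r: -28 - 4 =-32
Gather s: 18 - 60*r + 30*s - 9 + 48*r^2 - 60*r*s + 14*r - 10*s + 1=48*r^2 - 46*r + s*(20 - 60*r) + 10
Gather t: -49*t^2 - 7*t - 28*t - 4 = -49*t^2 - 35*t - 4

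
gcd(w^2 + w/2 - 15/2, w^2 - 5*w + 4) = 1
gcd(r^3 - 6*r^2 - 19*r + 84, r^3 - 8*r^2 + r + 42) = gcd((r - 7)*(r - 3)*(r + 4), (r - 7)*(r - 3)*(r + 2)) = r^2 - 10*r + 21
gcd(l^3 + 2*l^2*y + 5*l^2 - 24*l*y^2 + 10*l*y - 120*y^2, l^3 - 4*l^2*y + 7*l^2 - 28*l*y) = -l + 4*y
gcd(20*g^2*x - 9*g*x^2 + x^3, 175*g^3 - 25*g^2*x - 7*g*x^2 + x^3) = -5*g + x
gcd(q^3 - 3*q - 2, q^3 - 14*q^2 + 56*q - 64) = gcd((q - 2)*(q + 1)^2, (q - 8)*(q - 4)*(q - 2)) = q - 2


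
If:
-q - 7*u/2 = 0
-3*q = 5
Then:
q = -5/3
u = 10/21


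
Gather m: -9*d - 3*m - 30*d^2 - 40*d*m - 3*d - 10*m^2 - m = -30*d^2 - 12*d - 10*m^2 + m*(-40*d - 4)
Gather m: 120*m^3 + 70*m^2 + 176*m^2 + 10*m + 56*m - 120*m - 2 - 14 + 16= 120*m^3 + 246*m^2 - 54*m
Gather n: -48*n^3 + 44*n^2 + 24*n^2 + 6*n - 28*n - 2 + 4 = -48*n^3 + 68*n^2 - 22*n + 2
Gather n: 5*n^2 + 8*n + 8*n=5*n^2 + 16*n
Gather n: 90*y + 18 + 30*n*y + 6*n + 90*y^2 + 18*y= n*(30*y + 6) + 90*y^2 + 108*y + 18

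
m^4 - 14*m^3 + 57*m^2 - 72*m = m*(m - 8)*(m - 3)^2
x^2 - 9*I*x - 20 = (x - 5*I)*(x - 4*I)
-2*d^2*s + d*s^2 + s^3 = s*(-d + s)*(2*d + s)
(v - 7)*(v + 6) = v^2 - v - 42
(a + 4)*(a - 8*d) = a^2 - 8*a*d + 4*a - 32*d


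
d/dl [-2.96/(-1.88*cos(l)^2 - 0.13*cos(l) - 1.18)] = (11.1296*cos(l) + 0.3848)*sin(l)/(1.88*cos(l)^2 + 0.13*cos(l) + 1.18)^2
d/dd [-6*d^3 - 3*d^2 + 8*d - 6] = -18*d^2 - 6*d + 8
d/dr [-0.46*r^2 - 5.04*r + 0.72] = -0.92*r - 5.04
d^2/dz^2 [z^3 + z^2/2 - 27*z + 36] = 6*z + 1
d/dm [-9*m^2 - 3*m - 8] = -18*m - 3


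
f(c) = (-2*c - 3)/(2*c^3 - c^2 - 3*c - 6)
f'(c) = (-2*c - 3)*(-6*c^2 + 2*c + 3)/(2*c^3 - c^2 - 3*c - 6)^2 - 2/(2*c^3 - c^2 - 3*c - 6)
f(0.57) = 0.54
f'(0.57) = 0.11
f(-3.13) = -0.05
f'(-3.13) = -0.01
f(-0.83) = 0.25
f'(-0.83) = 0.51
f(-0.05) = 0.50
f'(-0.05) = 0.10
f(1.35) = 0.82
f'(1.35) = 0.91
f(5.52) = -0.05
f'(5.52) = 0.02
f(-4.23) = -0.03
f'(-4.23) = -0.01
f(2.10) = -3.97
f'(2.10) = 41.13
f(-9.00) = -0.00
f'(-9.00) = 0.00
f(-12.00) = -0.00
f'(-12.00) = 0.00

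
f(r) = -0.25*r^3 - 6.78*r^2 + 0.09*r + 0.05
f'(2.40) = -36.77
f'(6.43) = -118.11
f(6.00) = -297.49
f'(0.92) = -13.02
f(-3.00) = -54.49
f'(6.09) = -110.31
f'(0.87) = -12.27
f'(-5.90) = 53.99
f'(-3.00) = 34.02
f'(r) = -0.75*r^2 - 13.56*r + 0.09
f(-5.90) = -185.15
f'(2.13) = -32.20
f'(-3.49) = 38.28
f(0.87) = -5.17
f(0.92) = -5.80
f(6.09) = -307.33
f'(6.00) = -108.27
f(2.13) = -32.93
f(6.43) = -346.15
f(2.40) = -42.24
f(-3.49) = -72.22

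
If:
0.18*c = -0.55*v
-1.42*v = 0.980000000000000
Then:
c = 2.11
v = -0.69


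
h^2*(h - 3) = h^3 - 3*h^2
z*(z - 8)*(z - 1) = z^3 - 9*z^2 + 8*z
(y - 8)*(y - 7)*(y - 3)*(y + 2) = y^4 - 16*y^3 + 65*y^2 + 34*y - 336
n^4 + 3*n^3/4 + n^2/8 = n^2*(n + 1/4)*(n + 1/2)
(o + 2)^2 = o^2 + 4*o + 4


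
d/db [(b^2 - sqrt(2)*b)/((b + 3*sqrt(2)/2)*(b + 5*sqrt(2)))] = 15*(sqrt(2)*b^2 + 4*b - 2*sqrt(2))/(2*b^4 + 26*sqrt(2)*b^3 + 229*b^2 + 390*sqrt(2)*b + 450)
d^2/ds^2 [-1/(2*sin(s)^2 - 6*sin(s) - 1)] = 2*(-8*sin(s)^4 + 18*sin(s)^3 - 10*sin(s)^2 - 33*sin(s) + 38)/(6*sin(s) + cos(2*s))^3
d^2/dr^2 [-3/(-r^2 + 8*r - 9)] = 6*(-r^2 + 8*r + 4*(r - 4)^2 - 9)/(r^2 - 8*r + 9)^3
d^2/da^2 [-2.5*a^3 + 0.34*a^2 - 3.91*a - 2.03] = 0.68 - 15.0*a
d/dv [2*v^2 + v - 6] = 4*v + 1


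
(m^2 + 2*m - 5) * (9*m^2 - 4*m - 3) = 9*m^4 + 14*m^3 - 56*m^2 + 14*m + 15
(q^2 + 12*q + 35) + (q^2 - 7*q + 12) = 2*q^2 + 5*q + 47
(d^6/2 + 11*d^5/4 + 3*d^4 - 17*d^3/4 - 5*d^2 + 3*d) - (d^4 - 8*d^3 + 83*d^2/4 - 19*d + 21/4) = d^6/2 + 11*d^5/4 + 2*d^4 + 15*d^3/4 - 103*d^2/4 + 22*d - 21/4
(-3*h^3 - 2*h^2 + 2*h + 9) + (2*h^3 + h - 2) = -h^3 - 2*h^2 + 3*h + 7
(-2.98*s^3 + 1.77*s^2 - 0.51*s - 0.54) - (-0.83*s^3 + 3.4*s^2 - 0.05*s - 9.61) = -2.15*s^3 - 1.63*s^2 - 0.46*s + 9.07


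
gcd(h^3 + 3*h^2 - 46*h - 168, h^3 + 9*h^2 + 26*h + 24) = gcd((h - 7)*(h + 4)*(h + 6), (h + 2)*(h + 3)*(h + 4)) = h + 4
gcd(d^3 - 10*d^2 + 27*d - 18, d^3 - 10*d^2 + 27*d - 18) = d^3 - 10*d^2 + 27*d - 18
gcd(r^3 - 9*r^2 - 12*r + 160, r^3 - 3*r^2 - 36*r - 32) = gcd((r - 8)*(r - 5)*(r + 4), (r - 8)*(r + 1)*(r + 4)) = r^2 - 4*r - 32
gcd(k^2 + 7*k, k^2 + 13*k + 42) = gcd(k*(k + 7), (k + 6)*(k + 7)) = k + 7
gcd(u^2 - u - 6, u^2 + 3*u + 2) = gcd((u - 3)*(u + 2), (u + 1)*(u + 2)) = u + 2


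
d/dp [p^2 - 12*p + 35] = 2*p - 12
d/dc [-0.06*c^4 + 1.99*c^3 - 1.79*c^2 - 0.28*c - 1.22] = -0.24*c^3 + 5.97*c^2 - 3.58*c - 0.28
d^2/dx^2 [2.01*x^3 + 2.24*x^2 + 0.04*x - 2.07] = 12.06*x + 4.48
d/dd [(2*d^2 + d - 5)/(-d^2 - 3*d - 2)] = (-5*d^2 - 18*d - 17)/(d^4 + 6*d^3 + 13*d^2 + 12*d + 4)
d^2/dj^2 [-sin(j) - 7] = sin(j)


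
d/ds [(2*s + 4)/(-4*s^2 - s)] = 4*(2*s^2 + 8*s + 1)/(s^2*(16*s^2 + 8*s + 1))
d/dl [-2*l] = -2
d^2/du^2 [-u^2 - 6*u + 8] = -2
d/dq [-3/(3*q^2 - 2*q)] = 6*(3*q - 1)/(q^2*(3*q - 2)^2)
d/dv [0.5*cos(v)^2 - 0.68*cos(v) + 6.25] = (0.68 - 1.0*cos(v))*sin(v)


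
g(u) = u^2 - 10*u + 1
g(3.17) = -20.65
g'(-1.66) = -13.32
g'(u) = 2*u - 10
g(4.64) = -23.87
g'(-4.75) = -19.50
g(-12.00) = 265.00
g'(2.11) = -5.78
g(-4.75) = 71.06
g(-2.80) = 36.84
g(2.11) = -15.65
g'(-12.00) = -34.00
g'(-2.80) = -15.60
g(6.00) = -23.00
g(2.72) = -18.80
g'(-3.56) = -17.12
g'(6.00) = 2.00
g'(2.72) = -4.56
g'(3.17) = -3.66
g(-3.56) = 49.27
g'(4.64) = -0.72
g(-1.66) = 20.36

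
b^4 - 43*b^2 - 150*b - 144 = (b - 8)*(b + 2)*(b + 3)^2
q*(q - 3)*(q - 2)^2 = q^4 - 7*q^3 + 16*q^2 - 12*q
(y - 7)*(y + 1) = y^2 - 6*y - 7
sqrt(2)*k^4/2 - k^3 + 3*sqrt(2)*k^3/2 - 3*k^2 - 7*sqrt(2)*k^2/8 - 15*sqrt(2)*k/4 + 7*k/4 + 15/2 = (k - 3/2)*(k + 5/2)*(k - sqrt(2))*(sqrt(2)*k/2 + sqrt(2))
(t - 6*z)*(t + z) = t^2 - 5*t*z - 6*z^2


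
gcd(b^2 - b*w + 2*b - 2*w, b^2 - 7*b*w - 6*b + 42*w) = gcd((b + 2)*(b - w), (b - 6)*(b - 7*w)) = 1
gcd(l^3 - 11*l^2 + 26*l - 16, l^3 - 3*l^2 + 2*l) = l^2 - 3*l + 2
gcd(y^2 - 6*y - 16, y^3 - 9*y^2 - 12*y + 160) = y - 8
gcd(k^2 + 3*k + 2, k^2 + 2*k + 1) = k + 1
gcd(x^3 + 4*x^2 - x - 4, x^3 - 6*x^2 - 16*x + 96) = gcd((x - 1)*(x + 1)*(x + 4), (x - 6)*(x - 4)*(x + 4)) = x + 4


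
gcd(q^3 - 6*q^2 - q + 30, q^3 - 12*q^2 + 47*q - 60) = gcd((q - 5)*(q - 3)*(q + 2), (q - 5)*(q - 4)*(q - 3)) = q^2 - 8*q + 15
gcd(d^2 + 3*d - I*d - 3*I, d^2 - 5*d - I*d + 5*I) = d - I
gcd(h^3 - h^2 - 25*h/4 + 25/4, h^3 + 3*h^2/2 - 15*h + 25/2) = h^2 - 7*h/2 + 5/2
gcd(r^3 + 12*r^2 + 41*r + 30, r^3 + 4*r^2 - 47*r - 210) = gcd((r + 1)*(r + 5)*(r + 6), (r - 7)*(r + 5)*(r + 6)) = r^2 + 11*r + 30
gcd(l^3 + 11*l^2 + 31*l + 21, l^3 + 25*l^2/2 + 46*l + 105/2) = l^2 + 10*l + 21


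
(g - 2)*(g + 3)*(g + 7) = g^3 + 8*g^2 + g - 42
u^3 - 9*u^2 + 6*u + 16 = (u - 8)*(u - 2)*(u + 1)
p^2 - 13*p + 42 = (p - 7)*(p - 6)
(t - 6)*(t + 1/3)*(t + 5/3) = t^3 - 4*t^2 - 103*t/9 - 10/3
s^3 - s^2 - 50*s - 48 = (s - 8)*(s + 1)*(s + 6)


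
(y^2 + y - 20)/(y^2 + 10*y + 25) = (y - 4)/(y + 5)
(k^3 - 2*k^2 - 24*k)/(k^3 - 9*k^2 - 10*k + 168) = k/(k - 7)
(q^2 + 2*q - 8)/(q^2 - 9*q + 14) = (q + 4)/(q - 7)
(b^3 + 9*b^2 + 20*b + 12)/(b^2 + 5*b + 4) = (b^2 + 8*b + 12)/(b + 4)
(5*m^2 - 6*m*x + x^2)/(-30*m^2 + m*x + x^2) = (-m + x)/(6*m + x)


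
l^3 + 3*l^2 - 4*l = l*(l - 1)*(l + 4)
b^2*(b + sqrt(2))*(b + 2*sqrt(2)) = b^4 + 3*sqrt(2)*b^3 + 4*b^2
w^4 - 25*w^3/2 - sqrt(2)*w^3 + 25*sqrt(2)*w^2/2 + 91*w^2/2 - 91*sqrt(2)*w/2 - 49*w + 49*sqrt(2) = (w - 7)*(w - 7/2)*(w - 2)*(w - sqrt(2))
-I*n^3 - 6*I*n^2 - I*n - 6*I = (n + 6)*(n - I)*(-I*n + 1)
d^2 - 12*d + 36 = (d - 6)^2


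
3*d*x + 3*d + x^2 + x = (3*d + x)*(x + 1)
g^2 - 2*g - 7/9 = (g - 7/3)*(g + 1/3)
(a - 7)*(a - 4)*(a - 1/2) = a^3 - 23*a^2/2 + 67*a/2 - 14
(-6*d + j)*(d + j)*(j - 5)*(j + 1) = -6*d^2*j^2 + 24*d^2*j + 30*d^2 - 5*d*j^3 + 20*d*j^2 + 25*d*j + j^4 - 4*j^3 - 5*j^2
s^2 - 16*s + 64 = (s - 8)^2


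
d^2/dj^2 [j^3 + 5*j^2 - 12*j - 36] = 6*j + 10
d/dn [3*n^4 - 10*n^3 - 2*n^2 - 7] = 2*n*(6*n^2 - 15*n - 2)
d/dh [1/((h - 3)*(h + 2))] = (1 - 2*h)/(h^4 - 2*h^3 - 11*h^2 + 12*h + 36)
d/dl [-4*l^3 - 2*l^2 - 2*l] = -12*l^2 - 4*l - 2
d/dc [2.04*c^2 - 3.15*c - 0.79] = 4.08*c - 3.15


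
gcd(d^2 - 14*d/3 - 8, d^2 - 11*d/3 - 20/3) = d + 4/3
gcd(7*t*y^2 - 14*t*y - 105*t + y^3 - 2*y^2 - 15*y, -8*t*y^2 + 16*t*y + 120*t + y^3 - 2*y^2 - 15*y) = y^2 - 2*y - 15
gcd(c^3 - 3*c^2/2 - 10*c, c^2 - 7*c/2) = c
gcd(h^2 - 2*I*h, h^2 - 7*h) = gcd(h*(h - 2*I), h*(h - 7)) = h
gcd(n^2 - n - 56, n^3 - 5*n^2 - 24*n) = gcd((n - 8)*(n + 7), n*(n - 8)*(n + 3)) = n - 8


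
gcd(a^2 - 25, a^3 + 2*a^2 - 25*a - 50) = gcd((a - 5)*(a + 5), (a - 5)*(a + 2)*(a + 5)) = a^2 - 25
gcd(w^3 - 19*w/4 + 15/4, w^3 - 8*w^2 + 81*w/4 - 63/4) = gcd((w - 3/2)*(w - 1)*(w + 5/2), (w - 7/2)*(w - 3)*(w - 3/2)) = w - 3/2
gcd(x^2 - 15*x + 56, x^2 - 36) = 1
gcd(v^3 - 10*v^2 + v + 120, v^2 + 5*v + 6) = v + 3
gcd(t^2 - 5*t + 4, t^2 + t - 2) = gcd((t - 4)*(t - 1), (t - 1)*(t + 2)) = t - 1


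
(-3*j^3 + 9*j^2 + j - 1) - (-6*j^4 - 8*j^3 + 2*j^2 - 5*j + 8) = 6*j^4 + 5*j^3 + 7*j^2 + 6*j - 9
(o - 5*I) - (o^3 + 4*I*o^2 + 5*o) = -o^3 - 4*I*o^2 - 4*o - 5*I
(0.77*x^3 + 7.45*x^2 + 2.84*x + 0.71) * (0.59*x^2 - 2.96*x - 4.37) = 0.4543*x^5 + 2.1163*x^4 - 23.7413*x^3 - 40.544*x^2 - 14.5124*x - 3.1027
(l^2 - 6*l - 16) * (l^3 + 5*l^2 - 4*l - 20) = l^5 - l^4 - 50*l^3 - 76*l^2 + 184*l + 320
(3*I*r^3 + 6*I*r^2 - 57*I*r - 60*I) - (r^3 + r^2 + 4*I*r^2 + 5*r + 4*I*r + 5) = -r^3 + 3*I*r^3 - r^2 + 2*I*r^2 - 5*r - 61*I*r - 5 - 60*I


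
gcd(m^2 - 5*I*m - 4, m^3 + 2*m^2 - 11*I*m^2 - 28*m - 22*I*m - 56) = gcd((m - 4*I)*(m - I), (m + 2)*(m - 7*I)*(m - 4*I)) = m - 4*I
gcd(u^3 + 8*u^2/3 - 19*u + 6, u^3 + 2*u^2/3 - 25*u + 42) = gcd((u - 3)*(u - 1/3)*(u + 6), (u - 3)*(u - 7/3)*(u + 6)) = u^2 + 3*u - 18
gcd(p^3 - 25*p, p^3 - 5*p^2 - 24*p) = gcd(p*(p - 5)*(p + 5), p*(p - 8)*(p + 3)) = p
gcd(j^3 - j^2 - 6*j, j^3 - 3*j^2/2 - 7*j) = j^2 + 2*j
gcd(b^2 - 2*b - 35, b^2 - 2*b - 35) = b^2 - 2*b - 35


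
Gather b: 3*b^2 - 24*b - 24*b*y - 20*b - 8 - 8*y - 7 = 3*b^2 + b*(-24*y - 44) - 8*y - 15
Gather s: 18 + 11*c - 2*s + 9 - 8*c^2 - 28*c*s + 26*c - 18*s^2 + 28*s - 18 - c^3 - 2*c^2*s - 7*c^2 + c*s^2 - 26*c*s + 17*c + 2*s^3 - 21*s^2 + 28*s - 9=-c^3 - 15*c^2 + 54*c + 2*s^3 + s^2*(c - 39) + s*(-2*c^2 - 54*c + 54)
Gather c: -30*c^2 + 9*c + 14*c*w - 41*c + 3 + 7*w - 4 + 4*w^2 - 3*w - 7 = -30*c^2 + c*(14*w - 32) + 4*w^2 + 4*w - 8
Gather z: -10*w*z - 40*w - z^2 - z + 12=-40*w - z^2 + z*(-10*w - 1) + 12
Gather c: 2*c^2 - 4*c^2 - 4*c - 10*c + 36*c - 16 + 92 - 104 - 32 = -2*c^2 + 22*c - 60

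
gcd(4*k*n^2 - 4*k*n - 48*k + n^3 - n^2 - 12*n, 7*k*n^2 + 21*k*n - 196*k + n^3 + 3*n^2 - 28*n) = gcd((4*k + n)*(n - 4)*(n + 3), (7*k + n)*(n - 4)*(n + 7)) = n - 4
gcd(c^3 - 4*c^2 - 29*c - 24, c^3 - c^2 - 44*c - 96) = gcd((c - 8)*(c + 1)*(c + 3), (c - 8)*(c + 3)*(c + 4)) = c^2 - 5*c - 24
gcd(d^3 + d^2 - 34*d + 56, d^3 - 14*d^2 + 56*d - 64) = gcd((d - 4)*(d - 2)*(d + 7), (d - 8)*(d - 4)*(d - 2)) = d^2 - 6*d + 8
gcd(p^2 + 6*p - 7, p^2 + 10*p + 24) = 1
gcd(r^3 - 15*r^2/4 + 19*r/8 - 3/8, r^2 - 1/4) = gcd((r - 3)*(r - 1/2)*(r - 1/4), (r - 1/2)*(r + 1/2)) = r - 1/2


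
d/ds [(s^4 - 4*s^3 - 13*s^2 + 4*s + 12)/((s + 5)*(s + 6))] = (2*s^5 + 29*s^4 + 32*s^3 - 507*s^2 - 804*s - 12)/(s^4 + 22*s^3 + 181*s^2 + 660*s + 900)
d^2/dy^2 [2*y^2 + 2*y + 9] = 4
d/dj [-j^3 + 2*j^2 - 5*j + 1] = -3*j^2 + 4*j - 5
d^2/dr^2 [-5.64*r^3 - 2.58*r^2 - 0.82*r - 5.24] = -33.84*r - 5.16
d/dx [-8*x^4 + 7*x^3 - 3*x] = -32*x^3 + 21*x^2 - 3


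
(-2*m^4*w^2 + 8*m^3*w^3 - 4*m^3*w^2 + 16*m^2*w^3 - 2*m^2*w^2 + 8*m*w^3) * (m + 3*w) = -2*m^5*w^2 + 2*m^4*w^3 - 4*m^4*w^2 + 24*m^3*w^4 + 4*m^3*w^3 - 2*m^3*w^2 + 48*m^2*w^4 + 2*m^2*w^3 + 24*m*w^4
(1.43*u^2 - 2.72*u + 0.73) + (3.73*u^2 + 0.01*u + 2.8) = 5.16*u^2 - 2.71*u + 3.53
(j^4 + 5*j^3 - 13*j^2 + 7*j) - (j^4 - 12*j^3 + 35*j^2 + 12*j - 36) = 17*j^3 - 48*j^2 - 5*j + 36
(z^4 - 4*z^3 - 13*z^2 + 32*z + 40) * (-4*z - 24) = -4*z^5 - 8*z^4 + 148*z^3 + 184*z^2 - 928*z - 960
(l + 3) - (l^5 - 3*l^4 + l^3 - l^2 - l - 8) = -l^5 + 3*l^4 - l^3 + l^2 + 2*l + 11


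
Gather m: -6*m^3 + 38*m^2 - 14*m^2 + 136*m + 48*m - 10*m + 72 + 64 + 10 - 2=-6*m^3 + 24*m^2 + 174*m + 144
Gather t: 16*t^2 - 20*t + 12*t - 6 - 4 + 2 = 16*t^2 - 8*t - 8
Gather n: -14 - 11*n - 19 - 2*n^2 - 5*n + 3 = -2*n^2 - 16*n - 30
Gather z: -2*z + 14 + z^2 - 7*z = z^2 - 9*z + 14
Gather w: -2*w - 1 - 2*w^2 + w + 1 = -2*w^2 - w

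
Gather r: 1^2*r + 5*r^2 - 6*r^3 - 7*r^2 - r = -6*r^3 - 2*r^2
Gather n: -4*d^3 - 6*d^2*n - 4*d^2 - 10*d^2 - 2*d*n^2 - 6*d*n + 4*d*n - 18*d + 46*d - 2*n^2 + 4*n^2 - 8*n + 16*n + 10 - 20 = -4*d^3 - 14*d^2 + 28*d + n^2*(2 - 2*d) + n*(-6*d^2 - 2*d + 8) - 10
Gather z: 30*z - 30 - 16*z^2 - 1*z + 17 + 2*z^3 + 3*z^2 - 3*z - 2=2*z^3 - 13*z^2 + 26*z - 15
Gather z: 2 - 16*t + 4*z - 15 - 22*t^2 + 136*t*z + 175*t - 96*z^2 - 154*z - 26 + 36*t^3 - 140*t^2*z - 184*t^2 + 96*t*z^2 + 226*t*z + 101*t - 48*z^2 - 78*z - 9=36*t^3 - 206*t^2 + 260*t + z^2*(96*t - 144) + z*(-140*t^2 + 362*t - 228) - 48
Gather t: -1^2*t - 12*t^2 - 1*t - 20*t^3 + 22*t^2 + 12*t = -20*t^3 + 10*t^2 + 10*t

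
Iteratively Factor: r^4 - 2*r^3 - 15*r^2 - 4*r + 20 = (r + 2)*(r^3 - 4*r^2 - 7*r + 10) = (r - 1)*(r + 2)*(r^2 - 3*r - 10) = (r - 1)*(r + 2)^2*(r - 5)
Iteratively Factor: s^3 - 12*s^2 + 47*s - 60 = (s - 5)*(s^2 - 7*s + 12) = (s - 5)*(s - 4)*(s - 3)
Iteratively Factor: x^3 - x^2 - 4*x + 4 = (x - 1)*(x^2 - 4) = (x - 1)*(x + 2)*(x - 2)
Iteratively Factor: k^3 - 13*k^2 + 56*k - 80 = (k - 4)*(k^2 - 9*k + 20) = (k - 5)*(k - 4)*(k - 4)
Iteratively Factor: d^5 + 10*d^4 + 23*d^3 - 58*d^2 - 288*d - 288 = (d + 4)*(d^4 + 6*d^3 - d^2 - 54*d - 72) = (d + 4)^2*(d^3 + 2*d^2 - 9*d - 18) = (d + 3)*(d + 4)^2*(d^2 - d - 6) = (d + 2)*(d + 3)*(d + 4)^2*(d - 3)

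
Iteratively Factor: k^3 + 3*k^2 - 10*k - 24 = (k - 3)*(k^2 + 6*k + 8) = (k - 3)*(k + 2)*(k + 4)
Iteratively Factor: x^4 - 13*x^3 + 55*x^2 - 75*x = (x - 3)*(x^3 - 10*x^2 + 25*x) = (x - 5)*(x - 3)*(x^2 - 5*x) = x*(x - 5)*(x - 3)*(x - 5)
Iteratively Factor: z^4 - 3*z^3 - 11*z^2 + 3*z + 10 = (z + 1)*(z^3 - 4*z^2 - 7*z + 10) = (z + 1)*(z + 2)*(z^2 - 6*z + 5) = (z - 5)*(z + 1)*(z + 2)*(z - 1)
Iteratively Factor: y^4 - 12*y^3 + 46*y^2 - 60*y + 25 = (y - 1)*(y^3 - 11*y^2 + 35*y - 25) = (y - 1)^2*(y^2 - 10*y + 25) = (y - 5)*(y - 1)^2*(y - 5)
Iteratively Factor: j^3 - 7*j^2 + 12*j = (j - 3)*(j^2 - 4*j) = (j - 4)*(j - 3)*(j)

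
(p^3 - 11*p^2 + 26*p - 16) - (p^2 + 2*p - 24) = p^3 - 12*p^2 + 24*p + 8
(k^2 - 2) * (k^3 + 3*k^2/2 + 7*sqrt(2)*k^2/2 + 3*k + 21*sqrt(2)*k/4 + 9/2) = k^5 + 3*k^4/2 + 7*sqrt(2)*k^4/2 + k^3 + 21*sqrt(2)*k^3/4 - 7*sqrt(2)*k^2 + 3*k^2/2 - 21*sqrt(2)*k/2 - 6*k - 9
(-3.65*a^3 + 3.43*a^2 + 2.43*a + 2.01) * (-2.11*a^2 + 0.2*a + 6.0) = 7.7015*a^5 - 7.9673*a^4 - 26.3413*a^3 + 16.8249*a^2 + 14.982*a + 12.06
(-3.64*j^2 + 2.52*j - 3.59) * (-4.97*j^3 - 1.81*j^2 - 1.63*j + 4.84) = 18.0908*j^5 - 5.936*j^4 + 19.2143*j^3 - 15.2273*j^2 + 18.0485*j - 17.3756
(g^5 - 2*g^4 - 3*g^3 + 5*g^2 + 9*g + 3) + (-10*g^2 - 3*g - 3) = g^5 - 2*g^4 - 3*g^3 - 5*g^2 + 6*g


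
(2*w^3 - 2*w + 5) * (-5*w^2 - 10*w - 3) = -10*w^5 - 20*w^4 + 4*w^3 - 5*w^2 - 44*w - 15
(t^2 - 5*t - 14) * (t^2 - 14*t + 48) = t^4 - 19*t^3 + 104*t^2 - 44*t - 672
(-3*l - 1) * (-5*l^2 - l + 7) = 15*l^3 + 8*l^2 - 20*l - 7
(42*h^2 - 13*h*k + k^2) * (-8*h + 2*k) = -336*h^3 + 188*h^2*k - 34*h*k^2 + 2*k^3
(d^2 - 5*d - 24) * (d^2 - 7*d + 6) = d^4 - 12*d^3 + 17*d^2 + 138*d - 144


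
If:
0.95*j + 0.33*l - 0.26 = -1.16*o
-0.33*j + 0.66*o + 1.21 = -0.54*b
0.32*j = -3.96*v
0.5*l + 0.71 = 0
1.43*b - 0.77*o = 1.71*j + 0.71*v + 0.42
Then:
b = 3.53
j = 4.06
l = -1.42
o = -2.69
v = -0.33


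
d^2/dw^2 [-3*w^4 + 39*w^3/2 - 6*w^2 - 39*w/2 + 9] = -36*w^2 + 117*w - 12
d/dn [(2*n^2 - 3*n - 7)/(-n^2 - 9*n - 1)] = 3*(-7*n^2 - 6*n - 20)/(n^4 + 18*n^3 + 83*n^2 + 18*n + 1)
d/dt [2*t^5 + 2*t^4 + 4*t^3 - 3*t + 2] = 10*t^4 + 8*t^3 + 12*t^2 - 3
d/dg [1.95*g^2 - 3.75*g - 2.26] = 3.9*g - 3.75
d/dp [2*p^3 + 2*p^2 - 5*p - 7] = 6*p^2 + 4*p - 5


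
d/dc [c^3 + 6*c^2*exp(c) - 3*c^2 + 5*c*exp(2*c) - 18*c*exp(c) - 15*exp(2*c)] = 6*c^2*exp(c) + 3*c^2 + 10*c*exp(2*c) - 6*c*exp(c) - 6*c - 25*exp(2*c) - 18*exp(c)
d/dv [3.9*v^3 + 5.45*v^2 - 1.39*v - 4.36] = 11.7*v^2 + 10.9*v - 1.39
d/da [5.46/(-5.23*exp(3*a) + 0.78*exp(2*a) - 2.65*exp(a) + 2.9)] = (85.6674*exp(2*a) - 8.5176*exp(a) + 14.469)*exp(a)/(5.23*exp(3*a) - 0.78*exp(2*a) + 2.65*exp(a) - 2.9)^2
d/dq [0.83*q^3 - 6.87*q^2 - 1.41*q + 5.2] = 2.49*q^2 - 13.74*q - 1.41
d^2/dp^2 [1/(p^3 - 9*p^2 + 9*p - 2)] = 6*((3 - p)*(p^3 - 9*p^2 + 9*p - 2) + 3*(p^2 - 6*p + 3)^2)/(p^3 - 9*p^2 + 9*p - 2)^3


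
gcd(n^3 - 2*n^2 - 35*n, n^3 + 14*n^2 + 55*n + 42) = 1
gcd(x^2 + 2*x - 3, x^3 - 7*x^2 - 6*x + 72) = x + 3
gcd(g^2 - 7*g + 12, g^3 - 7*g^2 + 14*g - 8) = g - 4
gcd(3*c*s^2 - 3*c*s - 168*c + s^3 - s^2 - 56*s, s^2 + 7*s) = s + 7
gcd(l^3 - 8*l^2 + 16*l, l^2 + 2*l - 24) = l - 4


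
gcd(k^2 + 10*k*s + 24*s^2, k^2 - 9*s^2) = 1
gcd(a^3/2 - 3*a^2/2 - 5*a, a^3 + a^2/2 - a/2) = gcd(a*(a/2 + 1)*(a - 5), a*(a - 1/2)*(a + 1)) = a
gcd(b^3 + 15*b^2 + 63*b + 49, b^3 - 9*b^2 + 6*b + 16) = b + 1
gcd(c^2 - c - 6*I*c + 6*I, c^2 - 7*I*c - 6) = c - 6*I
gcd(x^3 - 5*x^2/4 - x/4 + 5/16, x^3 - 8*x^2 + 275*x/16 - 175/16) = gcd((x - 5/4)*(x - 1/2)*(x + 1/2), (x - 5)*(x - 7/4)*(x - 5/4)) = x - 5/4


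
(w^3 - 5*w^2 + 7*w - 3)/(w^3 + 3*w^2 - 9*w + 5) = (w - 3)/(w + 5)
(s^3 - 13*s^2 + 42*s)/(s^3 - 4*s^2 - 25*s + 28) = s*(s - 6)/(s^2 + 3*s - 4)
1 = 1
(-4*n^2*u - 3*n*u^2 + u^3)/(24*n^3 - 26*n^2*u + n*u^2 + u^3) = u*(n + u)/(-6*n^2 + 5*n*u + u^2)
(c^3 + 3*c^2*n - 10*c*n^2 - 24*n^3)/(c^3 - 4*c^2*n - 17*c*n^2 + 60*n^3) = (c + 2*n)/(c - 5*n)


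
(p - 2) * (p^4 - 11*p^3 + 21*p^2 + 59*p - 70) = p^5 - 13*p^4 + 43*p^3 + 17*p^2 - 188*p + 140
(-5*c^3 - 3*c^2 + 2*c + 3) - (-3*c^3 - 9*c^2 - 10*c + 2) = -2*c^3 + 6*c^2 + 12*c + 1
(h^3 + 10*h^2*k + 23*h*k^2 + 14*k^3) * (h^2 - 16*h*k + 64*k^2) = h^5 - 6*h^4*k - 73*h^3*k^2 + 286*h^2*k^3 + 1248*h*k^4 + 896*k^5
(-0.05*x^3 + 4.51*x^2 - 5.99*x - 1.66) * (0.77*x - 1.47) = -0.0385*x^4 + 3.5462*x^3 - 11.242*x^2 + 7.5271*x + 2.4402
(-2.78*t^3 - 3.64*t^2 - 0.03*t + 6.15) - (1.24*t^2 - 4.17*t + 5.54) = -2.78*t^3 - 4.88*t^2 + 4.14*t + 0.61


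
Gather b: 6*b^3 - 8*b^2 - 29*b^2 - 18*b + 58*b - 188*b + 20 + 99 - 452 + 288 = 6*b^3 - 37*b^2 - 148*b - 45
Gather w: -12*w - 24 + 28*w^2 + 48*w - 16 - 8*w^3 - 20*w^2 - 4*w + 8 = -8*w^3 + 8*w^2 + 32*w - 32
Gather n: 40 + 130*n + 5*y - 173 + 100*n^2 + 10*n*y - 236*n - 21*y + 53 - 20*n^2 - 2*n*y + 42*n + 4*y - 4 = 80*n^2 + n*(8*y - 64) - 12*y - 84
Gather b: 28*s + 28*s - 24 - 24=56*s - 48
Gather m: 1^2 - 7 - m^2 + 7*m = -m^2 + 7*m - 6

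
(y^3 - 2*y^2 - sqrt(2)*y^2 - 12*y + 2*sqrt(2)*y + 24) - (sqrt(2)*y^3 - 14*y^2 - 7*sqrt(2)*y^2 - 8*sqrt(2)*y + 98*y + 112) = -sqrt(2)*y^3 + y^3 + 6*sqrt(2)*y^2 + 12*y^2 - 110*y + 10*sqrt(2)*y - 88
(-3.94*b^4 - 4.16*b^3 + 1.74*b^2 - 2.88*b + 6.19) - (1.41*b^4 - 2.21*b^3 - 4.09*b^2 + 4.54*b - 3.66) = -5.35*b^4 - 1.95*b^3 + 5.83*b^2 - 7.42*b + 9.85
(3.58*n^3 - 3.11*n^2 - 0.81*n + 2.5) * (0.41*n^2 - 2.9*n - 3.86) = 1.4678*n^5 - 11.6571*n^4 - 5.1319*n^3 + 15.3786*n^2 - 4.1234*n - 9.65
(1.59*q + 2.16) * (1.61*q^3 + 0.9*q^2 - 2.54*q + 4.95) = 2.5599*q^4 + 4.9086*q^3 - 2.0946*q^2 + 2.3841*q + 10.692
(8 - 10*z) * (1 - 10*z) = 100*z^2 - 90*z + 8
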